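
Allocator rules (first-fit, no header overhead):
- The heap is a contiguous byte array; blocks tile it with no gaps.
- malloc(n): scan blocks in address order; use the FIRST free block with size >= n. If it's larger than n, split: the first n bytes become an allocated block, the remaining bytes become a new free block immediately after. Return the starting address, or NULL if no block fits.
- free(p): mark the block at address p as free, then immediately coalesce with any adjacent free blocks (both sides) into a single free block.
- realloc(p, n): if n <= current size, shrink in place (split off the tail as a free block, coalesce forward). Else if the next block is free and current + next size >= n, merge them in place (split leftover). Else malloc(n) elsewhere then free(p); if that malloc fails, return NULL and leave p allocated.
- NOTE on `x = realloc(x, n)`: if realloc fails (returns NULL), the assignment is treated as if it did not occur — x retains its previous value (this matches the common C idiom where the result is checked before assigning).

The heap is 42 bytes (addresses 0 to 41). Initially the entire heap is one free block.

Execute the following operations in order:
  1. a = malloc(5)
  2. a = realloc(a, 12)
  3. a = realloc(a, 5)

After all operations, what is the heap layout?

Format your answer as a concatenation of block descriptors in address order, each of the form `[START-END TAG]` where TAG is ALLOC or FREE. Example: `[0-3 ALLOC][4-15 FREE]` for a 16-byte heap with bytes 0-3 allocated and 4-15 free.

Op 1: a = malloc(5) -> a = 0; heap: [0-4 ALLOC][5-41 FREE]
Op 2: a = realloc(a, 12) -> a = 0; heap: [0-11 ALLOC][12-41 FREE]
Op 3: a = realloc(a, 5) -> a = 0; heap: [0-4 ALLOC][5-41 FREE]

Answer: [0-4 ALLOC][5-41 FREE]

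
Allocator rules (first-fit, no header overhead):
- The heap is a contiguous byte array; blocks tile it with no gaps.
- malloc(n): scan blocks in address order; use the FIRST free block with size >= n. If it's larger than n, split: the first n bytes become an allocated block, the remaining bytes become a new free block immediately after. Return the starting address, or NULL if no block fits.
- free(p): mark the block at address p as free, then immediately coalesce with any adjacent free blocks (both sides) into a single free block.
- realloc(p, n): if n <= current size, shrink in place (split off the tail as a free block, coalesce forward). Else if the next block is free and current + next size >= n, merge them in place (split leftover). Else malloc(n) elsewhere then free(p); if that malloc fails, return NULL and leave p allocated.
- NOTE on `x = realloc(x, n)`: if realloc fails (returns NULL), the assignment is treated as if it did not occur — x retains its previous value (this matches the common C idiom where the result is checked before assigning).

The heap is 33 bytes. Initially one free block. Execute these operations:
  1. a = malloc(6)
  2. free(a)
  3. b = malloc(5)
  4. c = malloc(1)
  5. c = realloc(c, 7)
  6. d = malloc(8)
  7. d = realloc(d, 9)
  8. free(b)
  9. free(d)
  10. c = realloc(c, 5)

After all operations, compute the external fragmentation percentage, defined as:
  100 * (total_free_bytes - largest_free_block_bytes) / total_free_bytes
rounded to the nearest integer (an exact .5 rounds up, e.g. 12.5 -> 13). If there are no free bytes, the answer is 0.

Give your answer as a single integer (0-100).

Op 1: a = malloc(6) -> a = 0; heap: [0-5 ALLOC][6-32 FREE]
Op 2: free(a) -> (freed a); heap: [0-32 FREE]
Op 3: b = malloc(5) -> b = 0; heap: [0-4 ALLOC][5-32 FREE]
Op 4: c = malloc(1) -> c = 5; heap: [0-4 ALLOC][5-5 ALLOC][6-32 FREE]
Op 5: c = realloc(c, 7) -> c = 5; heap: [0-4 ALLOC][5-11 ALLOC][12-32 FREE]
Op 6: d = malloc(8) -> d = 12; heap: [0-4 ALLOC][5-11 ALLOC][12-19 ALLOC][20-32 FREE]
Op 7: d = realloc(d, 9) -> d = 12; heap: [0-4 ALLOC][5-11 ALLOC][12-20 ALLOC][21-32 FREE]
Op 8: free(b) -> (freed b); heap: [0-4 FREE][5-11 ALLOC][12-20 ALLOC][21-32 FREE]
Op 9: free(d) -> (freed d); heap: [0-4 FREE][5-11 ALLOC][12-32 FREE]
Op 10: c = realloc(c, 5) -> c = 5; heap: [0-4 FREE][5-9 ALLOC][10-32 FREE]
Free blocks: [5 23] total_free=28 largest=23 -> 100*(28-23)/28 = 500/28 ≈ 17.857 -> rounds to 18

Answer: 18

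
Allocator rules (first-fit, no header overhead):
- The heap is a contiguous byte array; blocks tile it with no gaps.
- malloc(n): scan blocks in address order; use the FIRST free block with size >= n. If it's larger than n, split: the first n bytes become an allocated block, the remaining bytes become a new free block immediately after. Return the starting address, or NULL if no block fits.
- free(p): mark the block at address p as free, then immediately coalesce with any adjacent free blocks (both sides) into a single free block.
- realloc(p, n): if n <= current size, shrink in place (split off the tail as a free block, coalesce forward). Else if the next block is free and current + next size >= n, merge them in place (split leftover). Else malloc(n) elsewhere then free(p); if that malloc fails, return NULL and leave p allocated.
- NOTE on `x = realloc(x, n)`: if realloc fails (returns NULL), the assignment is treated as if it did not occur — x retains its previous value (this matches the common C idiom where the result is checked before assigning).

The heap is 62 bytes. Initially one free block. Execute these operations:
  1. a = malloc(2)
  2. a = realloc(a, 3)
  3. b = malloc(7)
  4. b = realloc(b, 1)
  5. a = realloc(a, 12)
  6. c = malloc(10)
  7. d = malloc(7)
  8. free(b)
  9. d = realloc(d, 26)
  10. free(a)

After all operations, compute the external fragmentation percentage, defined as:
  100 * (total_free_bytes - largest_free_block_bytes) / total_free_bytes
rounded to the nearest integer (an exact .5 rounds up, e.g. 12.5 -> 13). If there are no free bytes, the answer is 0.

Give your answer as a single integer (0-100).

Answer: 38

Derivation:
Op 1: a = malloc(2) -> a = 0; heap: [0-1 ALLOC][2-61 FREE]
Op 2: a = realloc(a, 3) -> a = 0; heap: [0-2 ALLOC][3-61 FREE]
Op 3: b = malloc(7) -> b = 3; heap: [0-2 ALLOC][3-9 ALLOC][10-61 FREE]
Op 4: b = realloc(b, 1) -> b = 3; heap: [0-2 ALLOC][3-3 ALLOC][4-61 FREE]
Op 5: a = realloc(a, 12) -> a = 4; heap: [0-2 FREE][3-3 ALLOC][4-15 ALLOC][16-61 FREE]
Op 6: c = malloc(10) -> c = 16; heap: [0-2 FREE][3-3 ALLOC][4-15 ALLOC][16-25 ALLOC][26-61 FREE]
Op 7: d = malloc(7) -> d = 26; heap: [0-2 FREE][3-3 ALLOC][4-15 ALLOC][16-25 ALLOC][26-32 ALLOC][33-61 FREE]
Op 8: free(b) -> (freed b); heap: [0-3 FREE][4-15 ALLOC][16-25 ALLOC][26-32 ALLOC][33-61 FREE]
Op 9: d = realloc(d, 26) -> d = 26; heap: [0-3 FREE][4-15 ALLOC][16-25 ALLOC][26-51 ALLOC][52-61 FREE]
Op 10: free(a) -> (freed a); heap: [0-15 FREE][16-25 ALLOC][26-51 ALLOC][52-61 FREE]
Free blocks: [16 10] total_free=26 largest=16 -> 100*(26-16)/26 = 1000/26 ≈ 38.462 -> rounds to 38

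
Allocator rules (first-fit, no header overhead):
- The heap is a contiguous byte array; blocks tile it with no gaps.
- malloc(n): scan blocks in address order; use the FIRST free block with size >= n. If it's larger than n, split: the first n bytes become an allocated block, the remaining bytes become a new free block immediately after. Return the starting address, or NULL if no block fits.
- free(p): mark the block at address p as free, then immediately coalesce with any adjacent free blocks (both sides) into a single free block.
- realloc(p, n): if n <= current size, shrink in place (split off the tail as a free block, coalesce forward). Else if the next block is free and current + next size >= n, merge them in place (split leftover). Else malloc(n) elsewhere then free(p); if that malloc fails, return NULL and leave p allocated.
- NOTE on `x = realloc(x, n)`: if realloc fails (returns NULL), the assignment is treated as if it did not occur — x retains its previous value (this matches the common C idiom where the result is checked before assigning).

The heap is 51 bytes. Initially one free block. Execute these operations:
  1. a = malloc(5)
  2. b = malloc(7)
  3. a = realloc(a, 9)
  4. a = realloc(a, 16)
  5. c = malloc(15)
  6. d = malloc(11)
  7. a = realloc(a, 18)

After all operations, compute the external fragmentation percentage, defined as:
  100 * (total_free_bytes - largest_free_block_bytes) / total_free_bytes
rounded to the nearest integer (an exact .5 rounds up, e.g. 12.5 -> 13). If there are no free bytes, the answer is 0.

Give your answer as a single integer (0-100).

Answer: 38

Derivation:
Op 1: a = malloc(5) -> a = 0; heap: [0-4 ALLOC][5-50 FREE]
Op 2: b = malloc(7) -> b = 5; heap: [0-4 ALLOC][5-11 ALLOC][12-50 FREE]
Op 3: a = realloc(a, 9) -> a = 12; heap: [0-4 FREE][5-11 ALLOC][12-20 ALLOC][21-50 FREE]
Op 4: a = realloc(a, 16) -> a = 12; heap: [0-4 FREE][5-11 ALLOC][12-27 ALLOC][28-50 FREE]
Op 5: c = malloc(15) -> c = 28; heap: [0-4 FREE][5-11 ALLOC][12-27 ALLOC][28-42 ALLOC][43-50 FREE]
Op 6: d = malloc(11) -> d = NULL; heap: [0-4 FREE][5-11 ALLOC][12-27 ALLOC][28-42 ALLOC][43-50 FREE]
Op 7: a = realloc(a, 18) -> NULL (a unchanged); heap: [0-4 FREE][5-11 ALLOC][12-27 ALLOC][28-42 ALLOC][43-50 FREE]
Free blocks: [5 8] total_free=13 largest=8 -> 100*(13-8)/13 = 500/13 ≈ 38.462 -> rounds to 38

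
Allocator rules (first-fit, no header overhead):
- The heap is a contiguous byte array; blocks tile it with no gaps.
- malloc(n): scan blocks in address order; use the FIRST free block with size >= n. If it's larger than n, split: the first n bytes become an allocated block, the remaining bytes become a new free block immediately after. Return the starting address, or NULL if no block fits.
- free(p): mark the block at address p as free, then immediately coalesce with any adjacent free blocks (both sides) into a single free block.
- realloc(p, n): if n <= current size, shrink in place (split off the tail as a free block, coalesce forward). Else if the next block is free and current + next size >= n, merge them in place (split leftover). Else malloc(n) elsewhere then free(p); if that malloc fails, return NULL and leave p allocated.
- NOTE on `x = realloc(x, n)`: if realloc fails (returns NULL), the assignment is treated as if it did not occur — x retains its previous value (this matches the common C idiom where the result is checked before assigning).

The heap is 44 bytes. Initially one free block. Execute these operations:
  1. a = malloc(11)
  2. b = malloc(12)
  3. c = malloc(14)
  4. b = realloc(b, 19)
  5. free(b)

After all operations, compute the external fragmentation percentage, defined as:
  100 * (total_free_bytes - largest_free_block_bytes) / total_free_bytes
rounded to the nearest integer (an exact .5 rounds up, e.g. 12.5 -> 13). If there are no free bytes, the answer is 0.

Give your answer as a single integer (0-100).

Op 1: a = malloc(11) -> a = 0; heap: [0-10 ALLOC][11-43 FREE]
Op 2: b = malloc(12) -> b = 11; heap: [0-10 ALLOC][11-22 ALLOC][23-43 FREE]
Op 3: c = malloc(14) -> c = 23; heap: [0-10 ALLOC][11-22 ALLOC][23-36 ALLOC][37-43 FREE]
Op 4: b = realloc(b, 19) -> NULL (b unchanged); heap: [0-10 ALLOC][11-22 ALLOC][23-36 ALLOC][37-43 FREE]
Op 5: free(b) -> (freed b); heap: [0-10 ALLOC][11-22 FREE][23-36 ALLOC][37-43 FREE]
Free blocks: [12 7] total_free=19 largest=12 -> 100*(19-12)/19 = 700/19 ≈ 36.842 -> rounds to 37

Answer: 37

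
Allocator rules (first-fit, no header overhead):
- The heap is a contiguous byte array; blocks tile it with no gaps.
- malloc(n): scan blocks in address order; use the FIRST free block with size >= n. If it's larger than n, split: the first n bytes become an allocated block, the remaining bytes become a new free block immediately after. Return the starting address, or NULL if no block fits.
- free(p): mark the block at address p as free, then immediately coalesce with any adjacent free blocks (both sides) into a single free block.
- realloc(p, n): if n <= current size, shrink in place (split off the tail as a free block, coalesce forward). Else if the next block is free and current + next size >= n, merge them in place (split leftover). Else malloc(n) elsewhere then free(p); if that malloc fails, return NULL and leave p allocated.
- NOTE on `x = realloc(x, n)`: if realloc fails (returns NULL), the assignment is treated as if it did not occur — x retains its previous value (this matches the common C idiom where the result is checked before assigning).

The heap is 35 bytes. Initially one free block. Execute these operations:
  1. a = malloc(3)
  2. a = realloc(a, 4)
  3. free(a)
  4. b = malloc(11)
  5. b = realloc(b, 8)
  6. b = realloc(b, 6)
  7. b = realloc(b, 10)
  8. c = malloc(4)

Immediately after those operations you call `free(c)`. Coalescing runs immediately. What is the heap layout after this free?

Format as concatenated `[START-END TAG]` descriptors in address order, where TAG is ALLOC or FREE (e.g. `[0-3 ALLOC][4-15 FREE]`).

Answer: [0-9 ALLOC][10-34 FREE]

Derivation:
Op 1: a = malloc(3) -> a = 0; heap: [0-2 ALLOC][3-34 FREE]
Op 2: a = realloc(a, 4) -> a = 0; heap: [0-3 ALLOC][4-34 FREE]
Op 3: free(a) -> (freed a); heap: [0-34 FREE]
Op 4: b = malloc(11) -> b = 0; heap: [0-10 ALLOC][11-34 FREE]
Op 5: b = realloc(b, 8) -> b = 0; heap: [0-7 ALLOC][8-34 FREE]
Op 6: b = realloc(b, 6) -> b = 0; heap: [0-5 ALLOC][6-34 FREE]
Op 7: b = realloc(b, 10) -> b = 0; heap: [0-9 ALLOC][10-34 FREE]
Op 8: c = malloc(4) -> c = 10; heap: [0-9 ALLOC][10-13 ALLOC][14-34 FREE]
free(c): c = 10 -> block [10-13 ALLOC]; mark free, coalesce with adjacent free neighbors -> [0-9 ALLOC][10-34 FREE]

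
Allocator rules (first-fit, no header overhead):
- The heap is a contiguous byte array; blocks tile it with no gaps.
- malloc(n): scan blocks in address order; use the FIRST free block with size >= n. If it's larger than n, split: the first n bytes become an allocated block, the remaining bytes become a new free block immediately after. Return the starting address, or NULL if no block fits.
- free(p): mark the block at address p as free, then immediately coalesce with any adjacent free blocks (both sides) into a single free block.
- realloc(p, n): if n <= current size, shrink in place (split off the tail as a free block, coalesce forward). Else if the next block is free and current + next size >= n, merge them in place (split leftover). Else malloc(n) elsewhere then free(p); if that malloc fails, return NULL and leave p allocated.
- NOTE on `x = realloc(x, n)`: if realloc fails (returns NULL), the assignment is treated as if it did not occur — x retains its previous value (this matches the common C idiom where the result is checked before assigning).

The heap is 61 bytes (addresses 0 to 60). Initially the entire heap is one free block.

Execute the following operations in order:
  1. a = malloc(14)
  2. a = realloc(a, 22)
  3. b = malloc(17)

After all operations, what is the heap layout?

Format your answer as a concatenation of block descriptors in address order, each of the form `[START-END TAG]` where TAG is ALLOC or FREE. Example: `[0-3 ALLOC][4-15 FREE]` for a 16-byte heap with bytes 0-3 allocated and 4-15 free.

Op 1: a = malloc(14) -> a = 0; heap: [0-13 ALLOC][14-60 FREE]
Op 2: a = realloc(a, 22) -> a = 0; heap: [0-21 ALLOC][22-60 FREE]
Op 3: b = malloc(17) -> b = 22; heap: [0-21 ALLOC][22-38 ALLOC][39-60 FREE]

Answer: [0-21 ALLOC][22-38 ALLOC][39-60 FREE]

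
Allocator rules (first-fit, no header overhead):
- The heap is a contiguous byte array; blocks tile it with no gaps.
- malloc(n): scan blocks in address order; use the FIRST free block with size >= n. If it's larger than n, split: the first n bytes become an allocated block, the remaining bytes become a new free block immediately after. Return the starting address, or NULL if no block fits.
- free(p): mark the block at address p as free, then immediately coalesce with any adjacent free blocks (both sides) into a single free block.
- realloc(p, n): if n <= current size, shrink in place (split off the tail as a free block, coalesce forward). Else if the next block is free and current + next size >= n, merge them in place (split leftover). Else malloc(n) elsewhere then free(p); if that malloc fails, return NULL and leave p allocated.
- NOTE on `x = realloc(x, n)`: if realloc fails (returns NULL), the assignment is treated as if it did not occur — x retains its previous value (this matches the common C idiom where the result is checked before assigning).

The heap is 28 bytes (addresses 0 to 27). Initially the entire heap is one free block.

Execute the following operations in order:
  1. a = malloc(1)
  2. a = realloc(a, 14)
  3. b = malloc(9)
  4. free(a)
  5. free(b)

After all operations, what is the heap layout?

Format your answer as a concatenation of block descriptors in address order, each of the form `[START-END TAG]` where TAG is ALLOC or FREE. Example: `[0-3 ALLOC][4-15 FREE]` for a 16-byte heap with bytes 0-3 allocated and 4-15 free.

Op 1: a = malloc(1) -> a = 0; heap: [0-0 ALLOC][1-27 FREE]
Op 2: a = realloc(a, 14) -> a = 0; heap: [0-13 ALLOC][14-27 FREE]
Op 3: b = malloc(9) -> b = 14; heap: [0-13 ALLOC][14-22 ALLOC][23-27 FREE]
Op 4: free(a) -> (freed a); heap: [0-13 FREE][14-22 ALLOC][23-27 FREE]
Op 5: free(b) -> (freed b); heap: [0-27 FREE]

Answer: [0-27 FREE]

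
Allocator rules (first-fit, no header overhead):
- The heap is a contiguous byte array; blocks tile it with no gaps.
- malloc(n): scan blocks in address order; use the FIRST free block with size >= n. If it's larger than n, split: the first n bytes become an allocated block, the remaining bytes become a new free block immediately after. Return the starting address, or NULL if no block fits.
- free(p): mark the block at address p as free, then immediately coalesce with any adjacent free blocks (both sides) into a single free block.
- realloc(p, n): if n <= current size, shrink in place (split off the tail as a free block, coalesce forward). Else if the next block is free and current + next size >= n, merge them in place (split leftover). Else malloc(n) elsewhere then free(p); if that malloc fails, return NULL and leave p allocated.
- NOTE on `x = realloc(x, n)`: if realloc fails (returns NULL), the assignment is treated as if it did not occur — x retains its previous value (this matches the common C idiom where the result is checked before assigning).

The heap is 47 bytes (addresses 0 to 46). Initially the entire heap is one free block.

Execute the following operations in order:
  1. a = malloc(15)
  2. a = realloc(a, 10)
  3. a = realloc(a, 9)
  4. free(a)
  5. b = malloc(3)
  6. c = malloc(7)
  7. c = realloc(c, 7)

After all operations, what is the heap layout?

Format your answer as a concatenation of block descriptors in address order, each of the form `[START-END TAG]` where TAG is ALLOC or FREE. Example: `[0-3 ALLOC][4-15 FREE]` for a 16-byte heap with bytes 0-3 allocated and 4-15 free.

Answer: [0-2 ALLOC][3-9 ALLOC][10-46 FREE]

Derivation:
Op 1: a = malloc(15) -> a = 0; heap: [0-14 ALLOC][15-46 FREE]
Op 2: a = realloc(a, 10) -> a = 0; heap: [0-9 ALLOC][10-46 FREE]
Op 3: a = realloc(a, 9) -> a = 0; heap: [0-8 ALLOC][9-46 FREE]
Op 4: free(a) -> (freed a); heap: [0-46 FREE]
Op 5: b = malloc(3) -> b = 0; heap: [0-2 ALLOC][3-46 FREE]
Op 6: c = malloc(7) -> c = 3; heap: [0-2 ALLOC][3-9 ALLOC][10-46 FREE]
Op 7: c = realloc(c, 7) -> c = 3; heap: [0-2 ALLOC][3-9 ALLOC][10-46 FREE]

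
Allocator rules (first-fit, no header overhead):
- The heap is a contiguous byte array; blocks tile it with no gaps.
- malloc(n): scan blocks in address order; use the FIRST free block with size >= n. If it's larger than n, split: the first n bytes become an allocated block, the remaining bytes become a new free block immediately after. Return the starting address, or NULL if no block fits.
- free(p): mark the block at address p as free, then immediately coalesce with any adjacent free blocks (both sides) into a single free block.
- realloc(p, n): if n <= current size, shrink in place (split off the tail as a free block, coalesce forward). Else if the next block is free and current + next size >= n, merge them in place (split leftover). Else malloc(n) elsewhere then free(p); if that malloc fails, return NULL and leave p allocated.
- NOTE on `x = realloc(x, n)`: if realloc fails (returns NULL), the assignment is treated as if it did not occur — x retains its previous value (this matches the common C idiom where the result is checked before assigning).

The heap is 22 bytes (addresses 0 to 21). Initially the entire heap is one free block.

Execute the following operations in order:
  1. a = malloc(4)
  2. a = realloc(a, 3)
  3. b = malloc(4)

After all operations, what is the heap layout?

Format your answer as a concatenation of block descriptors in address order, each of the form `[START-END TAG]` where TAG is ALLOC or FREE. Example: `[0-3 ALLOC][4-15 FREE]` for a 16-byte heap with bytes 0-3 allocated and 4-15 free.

Answer: [0-2 ALLOC][3-6 ALLOC][7-21 FREE]

Derivation:
Op 1: a = malloc(4) -> a = 0; heap: [0-3 ALLOC][4-21 FREE]
Op 2: a = realloc(a, 3) -> a = 0; heap: [0-2 ALLOC][3-21 FREE]
Op 3: b = malloc(4) -> b = 3; heap: [0-2 ALLOC][3-6 ALLOC][7-21 FREE]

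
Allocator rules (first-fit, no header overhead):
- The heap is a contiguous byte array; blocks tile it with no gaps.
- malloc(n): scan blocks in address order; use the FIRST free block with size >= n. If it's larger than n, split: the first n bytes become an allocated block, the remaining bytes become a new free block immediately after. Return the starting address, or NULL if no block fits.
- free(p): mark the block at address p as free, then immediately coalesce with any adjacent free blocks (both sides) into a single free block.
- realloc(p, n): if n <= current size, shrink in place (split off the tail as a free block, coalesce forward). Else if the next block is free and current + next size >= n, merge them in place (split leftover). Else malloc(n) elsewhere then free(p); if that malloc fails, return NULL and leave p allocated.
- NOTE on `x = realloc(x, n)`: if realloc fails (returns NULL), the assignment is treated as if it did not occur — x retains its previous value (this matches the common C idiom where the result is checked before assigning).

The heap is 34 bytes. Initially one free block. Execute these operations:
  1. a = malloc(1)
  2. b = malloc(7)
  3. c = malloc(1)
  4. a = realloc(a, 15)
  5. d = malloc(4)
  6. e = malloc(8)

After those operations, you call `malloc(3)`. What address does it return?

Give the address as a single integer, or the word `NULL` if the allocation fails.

Op 1: a = malloc(1) -> a = 0; heap: [0-0 ALLOC][1-33 FREE]
Op 2: b = malloc(7) -> b = 1; heap: [0-0 ALLOC][1-7 ALLOC][8-33 FREE]
Op 3: c = malloc(1) -> c = 8; heap: [0-0 ALLOC][1-7 ALLOC][8-8 ALLOC][9-33 FREE]
Op 4: a = realloc(a, 15) -> a = 9; heap: [0-0 FREE][1-7 ALLOC][8-8 ALLOC][9-23 ALLOC][24-33 FREE]
Op 5: d = malloc(4) -> d = 24; heap: [0-0 FREE][1-7 ALLOC][8-8 ALLOC][9-23 ALLOC][24-27 ALLOC][28-33 FREE]
Op 6: e = malloc(8) -> e = NULL; heap: [0-0 FREE][1-7 ALLOC][8-8 ALLOC][9-23 ALLOC][24-27 ALLOC][28-33 FREE]
malloc(3): first-fit scan over [0-0 FREE][1-7 ALLOC][8-8 ALLOC][9-23 ALLOC][24-27 ALLOC][28-33 FREE] -> 28

Answer: 28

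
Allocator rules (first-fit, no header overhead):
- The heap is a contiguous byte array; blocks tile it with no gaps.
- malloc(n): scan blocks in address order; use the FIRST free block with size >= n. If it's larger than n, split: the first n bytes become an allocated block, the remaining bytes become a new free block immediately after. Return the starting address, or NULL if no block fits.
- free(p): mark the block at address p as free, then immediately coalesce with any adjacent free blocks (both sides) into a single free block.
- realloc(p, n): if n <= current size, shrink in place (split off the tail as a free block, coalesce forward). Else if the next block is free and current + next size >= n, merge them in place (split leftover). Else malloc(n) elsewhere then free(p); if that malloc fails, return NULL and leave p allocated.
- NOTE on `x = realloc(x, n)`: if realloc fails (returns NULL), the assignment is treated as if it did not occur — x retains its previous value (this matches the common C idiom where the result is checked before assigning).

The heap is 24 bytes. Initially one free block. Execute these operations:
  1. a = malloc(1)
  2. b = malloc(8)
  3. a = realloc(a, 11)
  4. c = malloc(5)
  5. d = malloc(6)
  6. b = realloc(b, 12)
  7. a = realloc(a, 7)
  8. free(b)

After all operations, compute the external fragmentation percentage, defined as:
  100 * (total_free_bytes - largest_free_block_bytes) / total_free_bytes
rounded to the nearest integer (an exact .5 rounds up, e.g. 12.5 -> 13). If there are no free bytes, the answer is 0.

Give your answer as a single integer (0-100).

Answer: 47

Derivation:
Op 1: a = malloc(1) -> a = 0; heap: [0-0 ALLOC][1-23 FREE]
Op 2: b = malloc(8) -> b = 1; heap: [0-0 ALLOC][1-8 ALLOC][9-23 FREE]
Op 3: a = realloc(a, 11) -> a = 9; heap: [0-0 FREE][1-8 ALLOC][9-19 ALLOC][20-23 FREE]
Op 4: c = malloc(5) -> c = NULL; heap: [0-0 FREE][1-8 ALLOC][9-19 ALLOC][20-23 FREE]
Op 5: d = malloc(6) -> d = NULL; heap: [0-0 FREE][1-8 ALLOC][9-19 ALLOC][20-23 FREE]
Op 6: b = realloc(b, 12) -> NULL (b unchanged); heap: [0-0 FREE][1-8 ALLOC][9-19 ALLOC][20-23 FREE]
Op 7: a = realloc(a, 7) -> a = 9; heap: [0-0 FREE][1-8 ALLOC][9-15 ALLOC][16-23 FREE]
Op 8: free(b) -> (freed b); heap: [0-8 FREE][9-15 ALLOC][16-23 FREE]
Free blocks: [9 8] total_free=17 largest=9 -> 100*(17-9)/17 = 800/17 ≈ 47.059 -> rounds to 47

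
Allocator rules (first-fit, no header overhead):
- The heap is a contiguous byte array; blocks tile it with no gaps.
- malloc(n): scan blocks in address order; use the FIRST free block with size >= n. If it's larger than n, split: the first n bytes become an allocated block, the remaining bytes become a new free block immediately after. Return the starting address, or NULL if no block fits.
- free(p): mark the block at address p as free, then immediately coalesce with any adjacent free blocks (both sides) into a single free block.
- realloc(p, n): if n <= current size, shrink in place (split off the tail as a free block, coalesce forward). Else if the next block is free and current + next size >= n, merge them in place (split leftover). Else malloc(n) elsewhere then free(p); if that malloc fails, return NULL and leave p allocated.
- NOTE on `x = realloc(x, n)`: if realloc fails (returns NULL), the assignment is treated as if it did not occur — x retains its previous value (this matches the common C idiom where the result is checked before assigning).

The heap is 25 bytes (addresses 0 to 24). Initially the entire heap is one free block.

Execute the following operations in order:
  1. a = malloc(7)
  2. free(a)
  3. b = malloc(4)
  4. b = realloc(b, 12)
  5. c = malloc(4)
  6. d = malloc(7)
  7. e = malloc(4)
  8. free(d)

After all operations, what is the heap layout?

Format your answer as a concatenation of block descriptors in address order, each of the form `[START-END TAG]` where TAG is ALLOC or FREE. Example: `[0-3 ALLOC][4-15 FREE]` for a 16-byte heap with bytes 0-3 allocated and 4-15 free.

Answer: [0-11 ALLOC][12-15 ALLOC][16-24 FREE]

Derivation:
Op 1: a = malloc(7) -> a = 0; heap: [0-6 ALLOC][7-24 FREE]
Op 2: free(a) -> (freed a); heap: [0-24 FREE]
Op 3: b = malloc(4) -> b = 0; heap: [0-3 ALLOC][4-24 FREE]
Op 4: b = realloc(b, 12) -> b = 0; heap: [0-11 ALLOC][12-24 FREE]
Op 5: c = malloc(4) -> c = 12; heap: [0-11 ALLOC][12-15 ALLOC][16-24 FREE]
Op 6: d = malloc(7) -> d = 16; heap: [0-11 ALLOC][12-15 ALLOC][16-22 ALLOC][23-24 FREE]
Op 7: e = malloc(4) -> e = NULL; heap: [0-11 ALLOC][12-15 ALLOC][16-22 ALLOC][23-24 FREE]
Op 8: free(d) -> (freed d); heap: [0-11 ALLOC][12-15 ALLOC][16-24 FREE]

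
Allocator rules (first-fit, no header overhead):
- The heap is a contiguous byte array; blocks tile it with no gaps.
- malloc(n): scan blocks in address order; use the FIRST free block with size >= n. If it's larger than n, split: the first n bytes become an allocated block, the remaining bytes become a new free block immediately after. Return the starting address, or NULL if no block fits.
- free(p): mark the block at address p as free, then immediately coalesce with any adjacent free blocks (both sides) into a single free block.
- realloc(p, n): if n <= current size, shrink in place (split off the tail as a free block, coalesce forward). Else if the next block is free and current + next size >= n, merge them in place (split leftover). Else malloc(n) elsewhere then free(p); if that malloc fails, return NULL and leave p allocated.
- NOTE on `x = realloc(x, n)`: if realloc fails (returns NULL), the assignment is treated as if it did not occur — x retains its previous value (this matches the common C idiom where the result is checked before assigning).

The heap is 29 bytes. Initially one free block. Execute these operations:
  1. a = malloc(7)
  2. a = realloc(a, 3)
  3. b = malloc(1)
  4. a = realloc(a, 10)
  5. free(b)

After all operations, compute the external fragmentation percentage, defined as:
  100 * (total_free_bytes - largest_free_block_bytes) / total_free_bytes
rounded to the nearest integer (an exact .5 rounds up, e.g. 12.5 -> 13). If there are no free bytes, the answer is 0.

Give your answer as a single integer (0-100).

Answer: 21

Derivation:
Op 1: a = malloc(7) -> a = 0; heap: [0-6 ALLOC][7-28 FREE]
Op 2: a = realloc(a, 3) -> a = 0; heap: [0-2 ALLOC][3-28 FREE]
Op 3: b = malloc(1) -> b = 3; heap: [0-2 ALLOC][3-3 ALLOC][4-28 FREE]
Op 4: a = realloc(a, 10) -> a = 4; heap: [0-2 FREE][3-3 ALLOC][4-13 ALLOC][14-28 FREE]
Op 5: free(b) -> (freed b); heap: [0-3 FREE][4-13 ALLOC][14-28 FREE]
Free blocks: [4 15] total_free=19 largest=15 -> 100*(19-15)/19 = 400/19 ≈ 21.053 -> rounds to 21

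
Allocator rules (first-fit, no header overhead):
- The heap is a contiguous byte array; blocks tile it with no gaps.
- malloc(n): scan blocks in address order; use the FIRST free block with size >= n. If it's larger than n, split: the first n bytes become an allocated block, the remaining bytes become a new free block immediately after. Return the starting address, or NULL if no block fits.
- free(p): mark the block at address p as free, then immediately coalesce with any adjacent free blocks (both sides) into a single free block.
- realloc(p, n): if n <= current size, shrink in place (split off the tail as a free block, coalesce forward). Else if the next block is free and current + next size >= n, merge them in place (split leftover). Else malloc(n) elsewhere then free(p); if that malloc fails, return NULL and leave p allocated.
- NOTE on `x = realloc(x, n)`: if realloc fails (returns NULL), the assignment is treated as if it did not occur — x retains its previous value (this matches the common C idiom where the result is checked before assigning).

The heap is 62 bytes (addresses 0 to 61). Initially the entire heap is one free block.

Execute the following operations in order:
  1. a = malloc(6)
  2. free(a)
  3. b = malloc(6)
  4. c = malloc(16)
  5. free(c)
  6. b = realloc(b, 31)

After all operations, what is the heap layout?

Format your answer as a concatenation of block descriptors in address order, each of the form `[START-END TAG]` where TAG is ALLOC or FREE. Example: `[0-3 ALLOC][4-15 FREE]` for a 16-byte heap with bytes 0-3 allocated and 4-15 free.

Op 1: a = malloc(6) -> a = 0; heap: [0-5 ALLOC][6-61 FREE]
Op 2: free(a) -> (freed a); heap: [0-61 FREE]
Op 3: b = malloc(6) -> b = 0; heap: [0-5 ALLOC][6-61 FREE]
Op 4: c = malloc(16) -> c = 6; heap: [0-5 ALLOC][6-21 ALLOC][22-61 FREE]
Op 5: free(c) -> (freed c); heap: [0-5 ALLOC][6-61 FREE]
Op 6: b = realloc(b, 31) -> b = 0; heap: [0-30 ALLOC][31-61 FREE]

Answer: [0-30 ALLOC][31-61 FREE]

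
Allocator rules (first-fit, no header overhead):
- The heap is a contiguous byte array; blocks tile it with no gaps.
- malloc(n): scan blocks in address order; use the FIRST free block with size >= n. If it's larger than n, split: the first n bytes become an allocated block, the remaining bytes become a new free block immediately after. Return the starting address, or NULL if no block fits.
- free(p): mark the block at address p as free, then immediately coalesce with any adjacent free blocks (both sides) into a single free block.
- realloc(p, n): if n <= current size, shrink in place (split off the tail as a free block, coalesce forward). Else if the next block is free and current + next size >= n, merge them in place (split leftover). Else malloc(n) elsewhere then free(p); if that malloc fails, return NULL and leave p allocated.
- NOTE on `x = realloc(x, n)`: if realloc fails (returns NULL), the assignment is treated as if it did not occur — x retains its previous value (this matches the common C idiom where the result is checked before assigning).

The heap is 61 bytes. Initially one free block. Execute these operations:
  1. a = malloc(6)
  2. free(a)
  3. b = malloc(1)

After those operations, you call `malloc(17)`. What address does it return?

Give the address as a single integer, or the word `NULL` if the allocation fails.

Op 1: a = malloc(6) -> a = 0; heap: [0-5 ALLOC][6-60 FREE]
Op 2: free(a) -> (freed a); heap: [0-60 FREE]
Op 3: b = malloc(1) -> b = 0; heap: [0-0 ALLOC][1-60 FREE]
malloc(17): first-fit scan over [0-0 ALLOC][1-60 FREE] -> 1

Answer: 1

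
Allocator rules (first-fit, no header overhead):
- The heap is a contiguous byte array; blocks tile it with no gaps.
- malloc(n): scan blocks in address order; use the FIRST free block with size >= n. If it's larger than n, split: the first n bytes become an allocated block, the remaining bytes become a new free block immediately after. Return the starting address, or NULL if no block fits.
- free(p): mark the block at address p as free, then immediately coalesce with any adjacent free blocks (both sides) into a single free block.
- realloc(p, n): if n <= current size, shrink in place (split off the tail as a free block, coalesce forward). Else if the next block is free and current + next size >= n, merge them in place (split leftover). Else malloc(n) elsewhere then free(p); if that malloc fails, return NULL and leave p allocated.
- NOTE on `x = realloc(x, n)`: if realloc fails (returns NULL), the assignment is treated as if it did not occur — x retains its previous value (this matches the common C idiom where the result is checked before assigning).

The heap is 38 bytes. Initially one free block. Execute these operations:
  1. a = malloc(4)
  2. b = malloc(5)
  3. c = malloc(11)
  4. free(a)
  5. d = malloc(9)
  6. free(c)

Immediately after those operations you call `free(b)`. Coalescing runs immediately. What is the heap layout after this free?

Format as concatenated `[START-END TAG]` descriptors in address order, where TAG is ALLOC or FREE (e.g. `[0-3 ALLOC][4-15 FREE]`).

Answer: [0-19 FREE][20-28 ALLOC][29-37 FREE]

Derivation:
Op 1: a = malloc(4) -> a = 0; heap: [0-3 ALLOC][4-37 FREE]
Op 2: b = malloc(5) -> b = 4; heap: [0-3 ALLOC][4-8 ALLOC][9-37 FREE]
Op 3: c = malloc(11) -> c = 9; heap: [0-3 ALLOC][4-8 ALLOC][9-19 ALLOC][20-37 FREE]
Op 4: free(a) -> (freed a); heap: [0-3 FREE][4-8 ALLOC][9-19 ALLOC][20-37 FREE]
Op 5: d = malloc(9) -> d = 20; heap: [0-3 FREE][4-8 ALLOC][9-19 ALLOC][20-28 ALLOC][29-37 FREE]
Op 6: free(c) -> (freed c); heap: [0-3 FREE][4-8 ALLOC][9-19 FREE][20-28 ALLOC][29-37 FREE]
free(b): b = 4 -> block [4-8 ALLOC]; mark free, coalesce with adjacent free neighbors -> [0-19 FREE][20-28 ALLOC][29-37 FREE]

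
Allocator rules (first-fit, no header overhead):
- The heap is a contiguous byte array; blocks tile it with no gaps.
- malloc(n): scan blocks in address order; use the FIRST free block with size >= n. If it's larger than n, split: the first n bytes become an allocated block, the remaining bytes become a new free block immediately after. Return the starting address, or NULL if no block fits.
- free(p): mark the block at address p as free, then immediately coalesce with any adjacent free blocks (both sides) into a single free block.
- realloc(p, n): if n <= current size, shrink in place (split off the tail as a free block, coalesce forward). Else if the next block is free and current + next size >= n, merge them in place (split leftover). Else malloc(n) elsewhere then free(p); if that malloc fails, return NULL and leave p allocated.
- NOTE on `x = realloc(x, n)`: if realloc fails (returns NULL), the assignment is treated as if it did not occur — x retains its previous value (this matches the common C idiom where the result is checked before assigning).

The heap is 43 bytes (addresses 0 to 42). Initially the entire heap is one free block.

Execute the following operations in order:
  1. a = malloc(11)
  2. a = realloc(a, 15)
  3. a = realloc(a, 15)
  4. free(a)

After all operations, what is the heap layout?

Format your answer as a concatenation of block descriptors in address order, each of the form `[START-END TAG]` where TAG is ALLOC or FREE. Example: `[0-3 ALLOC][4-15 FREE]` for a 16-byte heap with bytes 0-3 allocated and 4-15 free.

Answer: [0-42 FREE]

Derivation:
Op 1: a = malloc(11) -> a = 0; heap: [0-10 ALLOC][11-42 FREE]
Op 2: a = realloc(a, 15) -> a = 0; heap: [0-14 ALLOC][15-42 FREE]
Op 3: a = realloc(a, 15) -> a = 0; heap: [0-14 ALLOC][15-42 FREE]
Op 4: free(a) -> (freed a); heap: [0-42 FREE]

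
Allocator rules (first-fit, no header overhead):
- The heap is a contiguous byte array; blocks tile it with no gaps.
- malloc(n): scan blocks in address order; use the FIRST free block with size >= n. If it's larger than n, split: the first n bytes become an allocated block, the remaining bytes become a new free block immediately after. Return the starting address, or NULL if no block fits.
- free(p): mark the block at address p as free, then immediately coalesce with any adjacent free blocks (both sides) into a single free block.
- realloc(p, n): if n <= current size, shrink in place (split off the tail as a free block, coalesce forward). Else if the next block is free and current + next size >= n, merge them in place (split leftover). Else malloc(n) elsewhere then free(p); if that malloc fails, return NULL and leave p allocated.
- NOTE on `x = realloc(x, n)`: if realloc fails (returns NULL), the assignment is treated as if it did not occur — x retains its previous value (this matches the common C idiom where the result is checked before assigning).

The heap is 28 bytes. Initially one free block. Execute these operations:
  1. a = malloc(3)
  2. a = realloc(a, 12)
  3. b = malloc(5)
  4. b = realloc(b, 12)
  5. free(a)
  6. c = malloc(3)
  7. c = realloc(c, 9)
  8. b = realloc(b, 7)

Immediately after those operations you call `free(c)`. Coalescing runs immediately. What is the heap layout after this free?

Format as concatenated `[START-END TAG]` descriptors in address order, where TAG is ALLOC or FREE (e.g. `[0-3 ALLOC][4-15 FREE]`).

Op 1: a = malloc(3) -> a = 0; heap: [0-2 ALLOC][3-27 FREE]
Op 2: a = realloc(a, 12) -> a = 0; heap: [0-11 ALLOC][12-27 FREE]
Op 3: b = malloc(5) -> b = 12; heap: [0-11 ALLOC][12-16 ALLOC][17-27 FREE]
Op 4: b = realloc(b, 12) -> b = 12; heap: [0-11 ALLOC][12-23 ALLOC][24-27 FREE]
Op 5: free(a) -> (freed a); heap: [0-11 FREE][12-23 ALLOC][24-27 FREE]
Op 6: c = malloc(3) -> c = 0; heap: [0-2 ALLOC][3-11 FREE][12-23 ALLOC][24-27 FREE]
Op 7: c = realloc(c, 9) -> c = 0; heap: [0-8 ALLOC][9-11 FREE][12-23 ALLOC][24-27 FREE]
Op 8: b = realloc(b, 7) -> b = 12; heap: [0-8 ALLOC][9-11 FREE][12-18 ALLOC][19-27 FREE]
free(c): c = 0 -> block [0-8 ALLOC]; mark free, coalesce with adjacent free neighbors -> [0-11 FREE][12-18 ALLOC][19-27 FREE]

Answer: [0-11 FREE][12-18 ALLOC][19-27 FREE]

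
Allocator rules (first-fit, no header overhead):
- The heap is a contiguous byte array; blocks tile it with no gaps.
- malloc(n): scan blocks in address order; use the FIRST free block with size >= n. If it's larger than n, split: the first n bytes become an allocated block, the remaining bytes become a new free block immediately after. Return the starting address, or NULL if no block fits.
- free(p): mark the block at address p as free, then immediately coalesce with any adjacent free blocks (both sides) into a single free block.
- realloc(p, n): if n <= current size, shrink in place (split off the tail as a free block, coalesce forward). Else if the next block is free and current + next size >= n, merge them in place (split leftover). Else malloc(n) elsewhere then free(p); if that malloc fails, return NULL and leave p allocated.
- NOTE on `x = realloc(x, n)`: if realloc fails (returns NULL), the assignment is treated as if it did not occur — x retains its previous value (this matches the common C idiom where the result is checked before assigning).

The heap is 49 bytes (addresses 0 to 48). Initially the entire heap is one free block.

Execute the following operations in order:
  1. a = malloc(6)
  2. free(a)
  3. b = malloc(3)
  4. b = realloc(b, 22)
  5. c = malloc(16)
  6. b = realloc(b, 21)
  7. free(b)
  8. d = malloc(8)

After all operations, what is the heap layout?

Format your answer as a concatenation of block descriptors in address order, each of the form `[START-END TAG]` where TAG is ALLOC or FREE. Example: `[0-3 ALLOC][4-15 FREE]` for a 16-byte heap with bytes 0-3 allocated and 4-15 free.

Op 1: a = malloc(6) -> a = 0; heap: [0-5 ALLOC][6-48 FREE]
Op 2: free(a) -> (freed a); heap: [0-48 FREE]
Op 3: b = malloc(3) -> b = 0; heap: [0-2 ALLOC][3-48 FREE]
Op 4: b = realloc(b, 22) -> b = 0; heap: [0-21 ALLOC][22-48 FREE]
Op 5: c = malloc(16) -> c = 22; heap: [0-21 ALLOC][22-37 ALLOC][38-48 FREE]
Op 6: b = realloc(b, 21) -> b = 0; heap: [0-20 ALLOC][21-21 FREE][22-37 ALLOC][38-48 FREE]
Op 7: free(b) -> (freed b); heap: [0-21 FREE][22-37 ALLOC][38-48 FREE]
Op 8: d = malloc(8) -> d = 0; heap: [0-7 ALLOC][8-21 FREE][22-37 ALLOC][38-48 FREE]

Answer: [0-7 ALLOC][8-21 FREE][22-37 ALLOC][38-48 FREE]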